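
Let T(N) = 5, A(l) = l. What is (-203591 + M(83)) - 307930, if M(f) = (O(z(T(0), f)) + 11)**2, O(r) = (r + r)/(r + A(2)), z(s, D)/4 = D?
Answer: -14261104608/27889 ≈ -5.1135e+5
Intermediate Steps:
z(s, D) = 4*D
O(r) = 2*r/(2 + r) (O(r) = (r + r)/(r + 2) = (2*r)/(2 + r) = 2*r/(2 + r))
M(f) = (11 + 8*f/(2 + 4*f))**2 (M(f) = (2*(4*f)/(2 + 4*f) + 11)**2 = (8*f/(2 + 4*f) + 11)**2 = (11 + 8*f/(2 + 4*f))**2)
(-203591 + M(83)) - 307930 = (-203591 + (11 + 26*83)**2/(1 + 2*83)**2) - 307930 = (-203591 + (11 + 2158)**2/(1 + 166)**2) - 307930 = (-203591 + 2169**2/167**2) - 307930 = (-203591 + (1/27889)*4704561) - 307930 = (-203591 + 4704561/27889) - 307930 = -5673244838/27889 - 307930 = -14261104608/27889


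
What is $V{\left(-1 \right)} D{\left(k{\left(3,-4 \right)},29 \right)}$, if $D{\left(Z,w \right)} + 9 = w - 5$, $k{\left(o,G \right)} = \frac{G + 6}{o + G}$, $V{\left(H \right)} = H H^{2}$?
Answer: $-15$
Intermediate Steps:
$V{\left(H \right)} = H^{3}$
$k{\left(o,G \right)} = \frac{6 + G}{G + o}$
$D{\left(Z,w \right)} = -14 + w$ ($D{\left(Z,w \right)} = -9 + \left(w - 5\right) = -9 + \left(-5 + w\right) = -14 + w$)
$V{\left(-1 \right)} D{\left(k{\left(3,-4 \right)},29 \right)} = \left(-1\right)^{3} \left(-14 + 29\right) = \left(-1\right) 15 = -15$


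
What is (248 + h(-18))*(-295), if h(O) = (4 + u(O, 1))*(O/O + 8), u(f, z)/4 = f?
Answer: 107380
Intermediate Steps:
u(f, z) = 4*f
h(O) = 36 + 36*O (h(O) = (4 + 4*O)*(O/O + 8) = (4 + 4*O)*(1 + 8) = (4 + 4*O)*9 = 36 + 36*O)
(248 + h(-18))*(-295) = (248 + (36 + 36*(-18)))*(-295) = (248 + (36 - 648))*(-295) = (248 - 612)*(-295) = -364*(-295) = 107380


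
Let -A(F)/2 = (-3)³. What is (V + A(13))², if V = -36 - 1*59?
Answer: 1681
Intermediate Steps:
V = -95 (V = -36 - 59 = -95)
A(F) = 54 (A(F) = -2*(-3)³ = -2*(-27) = 54)
(V + A(13))² = (-95 + 54)² = (-41)² = 1681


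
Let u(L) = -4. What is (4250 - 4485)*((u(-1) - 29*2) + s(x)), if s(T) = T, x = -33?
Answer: 22325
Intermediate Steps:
(4250 - 4485)*((u(-1) - 29*2) + s(x)) = (4250 - 4485)*((-4 - 29*2) - 33) = -235*((-4 - 58) - 33) = -235*(-62 - 33) = -235*(-95) = 22325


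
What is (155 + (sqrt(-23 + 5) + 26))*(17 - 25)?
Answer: -1448 - 24*I*sqrt(2) ≈ -1448.0 - 33.941*I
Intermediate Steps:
(155 + (sqrt(-23 + 5) + 26))*(17 - 25) = (155 + (sqrt(-18) + 26))*(-8) = (155 + (3*I*sqrt(2) + 26))*(-8) = (155 + (26 + 3*I*sqrt(2)))*(-8) = (181 + 3*I*sqrt(2))*(-8) = -1448 - 24*I*sqrt(2)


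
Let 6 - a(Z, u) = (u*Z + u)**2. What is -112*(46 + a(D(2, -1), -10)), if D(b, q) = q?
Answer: -5824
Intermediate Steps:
a(Z, u) = 6 - (u + Z*u)**2 (a(Z, u) = 6 - (u*Z + u)**2 = 6 - (Z*u + u)**2 = 6 - (u + Z*u)**2)
-112*(46 + a(D(2, -1), -10)) = -112*(46 + (6 - 1*(-10)**2*(1 - 1)**2)) = -112*(46 + (6 - 1*100*0**2)) = -112*(46 + (6 - 1*100*0)) = -112*(46 + (6 + 0)) = -112*(46 + 6) = -112*52 = -5824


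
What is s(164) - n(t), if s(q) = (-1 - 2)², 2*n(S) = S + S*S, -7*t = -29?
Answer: -81/49 ≈ -1.6531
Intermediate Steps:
t = 29/7 (t = -⅐*(-29) = 29/7 ≈ 4.1429)
n(S) = S/2 + S²/2 (n(S) = (S + S*S)/2 = (S + S²)/2 = S/2 + S²/2)
s(q) = 9 (s(q) = (-3)² = 9)
s(164) - n(t) = 9 - 29*(1 + 29/7)/(2*7) = 9 - 29*36/(2*7*7) = 9 - 1*522/49 = 9 - 522/49 = -81/49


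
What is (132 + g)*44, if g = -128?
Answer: 176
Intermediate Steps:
(132 + g)*44 = (132 - 128)*44 = 4*44 = 176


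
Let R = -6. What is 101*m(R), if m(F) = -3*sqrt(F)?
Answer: -303*I*sqrt(6) ≈ -742.2*I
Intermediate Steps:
101*m(R) = 101*(-3*I*sqrt(6)) = -303*I*sqrt(6)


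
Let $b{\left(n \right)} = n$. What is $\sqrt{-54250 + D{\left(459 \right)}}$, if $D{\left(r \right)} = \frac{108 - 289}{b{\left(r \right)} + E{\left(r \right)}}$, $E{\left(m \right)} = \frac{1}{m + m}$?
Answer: $\frac{2 i \sqrt{2407995676700401}}{421363} \approx 232.92 i$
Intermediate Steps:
$E{\left(m \right)} = \frac{1}{2 m}$
$D{\left(r \right)} = - \frac{181}{r + \frac{1}{2 r}}$ ($D{\left(r \right)} = \frac{108 - 289}{r + \frac{1}{2 r}} = - \frac{181}{r + \frac{1}{2 r}}$)
$\sqrt{-54250 + D{\left(459 \right)}} = \sqrt{-54250 - \frac{166158}{1 + 2 \cdot 459^{2}}} = \sqrt{-54250 - \frac{166158}{1 + 2 \cdot 210681}} = \sqrt{-54250 - \frac{166158}{1 + 421362}} = \sqrt{-54250 - \frac{166158}{421363}} = \sqrt{- \frac{22859108908}{421363}} = \frac{2 i \sqrt{2407995676700401}}{421363}$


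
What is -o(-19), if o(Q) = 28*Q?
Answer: 532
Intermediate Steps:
-o(-19) = -28*(-19) = -1*(-532) = 532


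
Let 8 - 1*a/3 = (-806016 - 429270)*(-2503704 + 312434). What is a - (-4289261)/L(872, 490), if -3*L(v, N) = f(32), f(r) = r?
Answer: -259857147576135/32 ≈ -8.1205e+12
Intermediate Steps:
L(v, N) = -32/3 (L(v, N) = -1/3*32 = -32/3)
a = -8120535459636 (a = 24 - 3*(-806016 - 429270)*(-2503704 + 312434) = 24 - (-3705858)*(-2191270) = 24 - 3*2706845153220 = 24 - 8120535459660 = -8120535459636)
a - (-4289261)/L(872, 490) = -8120535459636 - (-4289261)/(-32/3) = -8120535459636 - (-4289261)*(-3)/32 = -8120535459636 - 1*12867783/32 = -8120535459636 - 12867783/32 = -259857147576135/32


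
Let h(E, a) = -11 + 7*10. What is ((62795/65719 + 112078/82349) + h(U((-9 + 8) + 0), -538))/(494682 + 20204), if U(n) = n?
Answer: 165919250733/1393254209278433 ≈ 0.00011909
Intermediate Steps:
h(E, a) = 59 (h(E, a) = -11 + 70 = 59)
((62795/65719 + 112078/82349) + h(U((-9 + 8) + 0), -538))/(494682 + 20204) = ((62795/65719 + 112078/82349) + 59)/(494682 + 20204) = ((62795*(1/65719) + 112078*(1/82349)) + 59)/514886 = ((62795/65719 + 112078/82349) + 59)*(1/514886) = (12536759537/5411893931 + 59)*(1/514886) = (331838501466/5411893931)*(1/514886) = 165919250733/1393254209278433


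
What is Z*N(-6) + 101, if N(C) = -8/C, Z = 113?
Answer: 755/3 ≈ 251.67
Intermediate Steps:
Z*N(-6) + 101 = 113*(-8/(-6)) + 101 = 113*(-8*(-⅙)) + 101 = 113*(4/3) + 101 = 452/3 + 101 = 755/3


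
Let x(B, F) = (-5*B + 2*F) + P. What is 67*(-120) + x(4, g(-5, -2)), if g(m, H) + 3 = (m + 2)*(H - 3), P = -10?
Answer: -8046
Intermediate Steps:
g(m, H) = -3 + (-3 + H)*(2 + m) (g(m, H) = -3 + (m + 2)*(H - 3) = -3 + (2 + m)*(-3 + H) = -3 + (-3 + H)*(2 + m))
x(B, F) = -10 - 5*B + 2*F (x(B, F) = (-5*B + 2*F) - 10 = -10 - 5*B + 2*F)
67*(-120) + x(4, g(-5, -2)) = 67*(-120) + (-10 - 5*4 + 2*(-9 - 3*(-5) + 2*(-2) - 2*(-5))) = -8040 + (-10 - 20 + 2*(-9 + 15 - 4 + 10)) = -8040 + (-10 - 20 + 2*12) = -8040 + (-10 - 20 + 24) = -8040 - 6 = -8046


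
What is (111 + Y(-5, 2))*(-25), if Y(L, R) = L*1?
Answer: -2650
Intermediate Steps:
Y(L, R) = L
(111 + Y(-5, 2))*(-25) = (111 - 5)*(-25) = 106*(-25) = -2650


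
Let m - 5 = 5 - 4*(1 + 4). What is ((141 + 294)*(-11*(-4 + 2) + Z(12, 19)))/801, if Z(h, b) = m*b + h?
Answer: -7540/89 ≈ -84.719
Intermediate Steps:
m = -10 (m = 5 + (5 - 4*(1 + 4)) = 5 + (5 - 4*5) = 5 + (5 - 20) = 5 - 15 = -10)
Z(h, b) = h - 10*b (Z(h, b) = -10*b + h = h - 10*b)
((141 + 294)*(-11*(-4 + 2) + Z(12, 19)))/801 = ((141 + 294)*(-11*(-4 + 2) + (12 - 10*19)))/801 = (435*(-11*(-2) + (12 - 190)))*(1/801) = (435*(22 - 178))*(1/801) = (435*(-156))*(1/801) = -67860*1/801 = -7540/89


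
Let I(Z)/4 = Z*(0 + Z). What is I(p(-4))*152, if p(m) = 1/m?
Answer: 38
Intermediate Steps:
p(m) = 1/m
I(Z) = 4*Z**2 (I(Z) = 4*(Z*(0 + Z)) = 4*(Z*Z) = 4*Z**2)
I(p(-4))*152 = (4*(1/(-4))**2)*152 = (4*(-1/4)**2)*152 = (4*(1/16))*152 = (1/4)*152 = 38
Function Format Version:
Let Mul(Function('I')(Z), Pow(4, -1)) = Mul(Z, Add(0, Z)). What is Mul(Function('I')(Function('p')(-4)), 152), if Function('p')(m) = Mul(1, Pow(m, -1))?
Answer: 38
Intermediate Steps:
Function('p')(m) = Pow(m, -1)
Function('I')(Z) = Mul(4, Pow(Z, 2)) (Function('I')(Z) = Mul(4, Mul(Z, Add(0, Z))) = Mul(4, Mul(Z, Z)) = Mul(4, Pow(Z, 2)))
Mul(Function('I')(Function('p')(-4)), 152) = Mul(Mul(4, Pow(Pow(-4, -1), 2)), 152) = Mul(Mul(4, Pow(Rational(-1, 4), 2)), 152) = Mul(Mul(4, Rational(1, 16)), 152) = Mul(Rational(1, 4), 152) = 38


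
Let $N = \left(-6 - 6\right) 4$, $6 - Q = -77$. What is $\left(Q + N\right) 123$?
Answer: $4305$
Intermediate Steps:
$Q = 83$ ($Q = 6 - -77 = 6 + 77 = 83$)
$N = -48$ ($N = \left(-12\right) 4 = -48$)
$\left(Q + N\right) 123 = \left(83 - 48\right) 123 = 35 \cdot 123 = 4305$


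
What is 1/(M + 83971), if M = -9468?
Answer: 1/74503 ≈ 1.3422e-5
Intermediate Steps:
1/(M + 83971) = 1/(-9468 + 83971) = 1/74503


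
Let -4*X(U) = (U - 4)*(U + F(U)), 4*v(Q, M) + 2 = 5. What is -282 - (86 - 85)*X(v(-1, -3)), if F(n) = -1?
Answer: -18035/64 ≈ -281.80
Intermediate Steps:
v(Q, M) = 3/4 (v(Q, M) = -1/2 + (1/4)*5 = -1/2 + 5/4 = 3/4)
X(U) = -(-1 + U)*(-4 + U)/4 (X(U) = -(U - 4)*(U - 1)/4 = -(-4 + U)*(-1 + U)/4 = -(-1 + U)*(-4 + U)/4)
-282 - (86 - 85)*X(v(-1, -3)) = -282 - (86 - 85)*(-1 - (3/4)**2/4 + (5/4)*(3/4)) = -282 - (-1 - 1/4*9/16 + 15/16) = -282 - (-1 - 9/64 + 15/16) = -282 - (-13)/64 = -282 - 1*(-13/64) = -282 + 13/64 = -18035/64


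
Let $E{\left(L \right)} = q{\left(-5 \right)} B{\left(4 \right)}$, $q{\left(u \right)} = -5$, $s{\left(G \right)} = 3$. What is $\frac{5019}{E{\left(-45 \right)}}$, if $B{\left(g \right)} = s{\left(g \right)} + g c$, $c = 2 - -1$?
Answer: $- \frac{1673}{25} \approx -66.92$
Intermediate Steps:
$c = 3$ ($c = 2 + 1 = 3$)
$B{\left(g \right)} = 3 + 3 g$ ($B{\left(g \right)} = 3 + g 3 = 3 + 3 g$)
$E{\left(L \right)} = -75$ ($E{\left(L \right)} = - 5 \left(3 + 3 \cdot 4\right) = - 5 \left(3 + 12\right) = \left(-5\right) 15 = -75$)
$\frac{5019}{E{\left(-45 \right)}} = \frac{5019}{-75} = 5019 \left(- \frac{1}{75}\right) = - \frac{1673}{25}$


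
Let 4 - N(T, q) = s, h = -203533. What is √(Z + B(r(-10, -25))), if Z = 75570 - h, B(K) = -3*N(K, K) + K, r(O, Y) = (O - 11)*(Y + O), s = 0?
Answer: √279826 ≈ 528.99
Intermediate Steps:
r(O, Y) = (-11 + O)*(O + Y)
N(T, q) = 4 (N(T, q) = 4 - 1*0 = 4 + 0 = 4)
B(K) = -12 + K (B(K) = -3*4 + K = -12 + K)
Z = 279103 (Z = 75570 - 1*(-203533) = 75570 + 203533 = 279103)
√(Z + B(r(-10, -25))) = √(279103 + (-12 + ((-10)² - 11*(-10) - 11*(-25) - 10*(-25)))) = √(279103 + (-12 + (100 + 110 + 275 + 250))) = √(279103 + (-12 + 735)) = √(279103 + 723) = √279826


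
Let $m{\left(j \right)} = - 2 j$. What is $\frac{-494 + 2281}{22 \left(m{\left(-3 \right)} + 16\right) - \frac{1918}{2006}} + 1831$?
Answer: $\frac{888899044}{484493} \approx 1834.7$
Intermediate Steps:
$\frac{-494 + 2281}{22 \left(m{\left(-3 \right)} + 16\right) - \frac{1918}{2006}} + 1831 = \frac{-494 + 2281}{22 \left(\left(-2\right) \left(-3\right) + 16\right) - \frac{1918}{2006}} + 1831 = \frac{1787}{22 \left(6 + 16\right) - \frac{959}{1003}} + 1831 = \frac{1787}{22 \cdot 22 - \frac{959}{1003}} + 1831 = \frac{1787}{484 - \frac{959}{1003}} + 1831 = \frac{1787}{\frac{484493}{1003}} + 1831 = 1787 \cdot \frac{1003}{484493} + 1831 = \frac{1792361}{484493} + 1831 = \frac{888899044}{484493}$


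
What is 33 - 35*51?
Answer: -1752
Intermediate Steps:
33 - 35*51 = 33 - 1785 = -1752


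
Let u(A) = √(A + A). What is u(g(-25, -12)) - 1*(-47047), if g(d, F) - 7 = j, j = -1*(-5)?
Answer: 47047 + 2*√6 ≈ 47052.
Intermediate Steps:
j = 5
g(d, F) = 12 (g(d, F) = 7 + 5 = 12)
u(A) = √2*√A (u(A) = √(2*A) = √2*√A)
u(g(-25, -12)) - 1*(-47047) = √2*√12 - 1*(-47047) = √2*(2*√3) + 47047 = 2*√6 + 47047 = 47047 + 2*√6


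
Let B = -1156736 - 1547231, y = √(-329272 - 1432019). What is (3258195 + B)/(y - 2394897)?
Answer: -110609914543/477961116825 - 138557*I*√195699/477961116825 ≈ -0.23142 - 0.00012824*I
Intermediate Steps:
y = 3*I*√195699 (y = √(-1761291) = 3*I*√195699 ≈ 1327.1*I)
B = -2703967
(3258195 + B)/(y - 2394897) = (3258195 - 2703967)/(3*I*√195699 - 2394897) = 554228/(-2394897 + 3*I*√195699)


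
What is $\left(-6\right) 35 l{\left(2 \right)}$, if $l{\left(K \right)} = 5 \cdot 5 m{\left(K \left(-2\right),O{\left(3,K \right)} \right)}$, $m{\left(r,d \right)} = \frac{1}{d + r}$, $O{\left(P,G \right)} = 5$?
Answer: $-5250$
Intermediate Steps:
$l{\left(K \right)} = \frac{25}{5 - 2 K}$ ($l{\left(K \right)} = \frac{5 \cdot 5}{5 + K \left(-2\right)} = \frac{25}{5 - 2 K}$)
$\left(-6\right) 35 l{\left(2 \right)} = \left(-6\right) 35 \left(- \frac{25}{-5 + 2 \cdot 2}\right) = - 210 \left(- \frac{25}{-5 + 4}\right) = - 210 \left(- \frac{25}{-1}\right) = - 210 \left(\left(-25\right) \left(-1\right)\right) = \left(-210\right) 25 = -5250$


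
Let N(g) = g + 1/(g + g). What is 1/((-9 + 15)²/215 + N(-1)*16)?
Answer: -215/5124 ≈ -0.041959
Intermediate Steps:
N(g) = g + 1/(2*g)
1/((-9 + 15)²/215 + N(-1)*16) = 1/((-9 + 15)²/215 + (-1 + (½)/(-1))*16) = 1/(6²*(1/215) + (-1 + (½)*(-1))*16) = 1/(36*(1/215) + (-1 - ½)*16) = 1/(36/215 - 3/2*16) = 1/(36/215 - 24) = 1/(-5124/215) = -215/5124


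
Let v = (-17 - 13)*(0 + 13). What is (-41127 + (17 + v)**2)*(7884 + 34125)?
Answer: 4116966018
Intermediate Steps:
v = -390 (v = -30*13 = -390)
(-41127 + (17 + v)**2)*(7884 + 34125) = (-41127 + (17 - 390)**2)*(7884 + 34125) = (-41127 + (-373)**2)*42009 = (-41127 + 139129)*42009 = 98002*42009 = 4116966018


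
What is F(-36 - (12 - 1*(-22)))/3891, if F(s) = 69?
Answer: 23/1297 ≈ 0.017733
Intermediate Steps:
F(-36 - (12 - 1*(-22)))/3891 = 69/3891 = 69*(1/3891) = 23/1297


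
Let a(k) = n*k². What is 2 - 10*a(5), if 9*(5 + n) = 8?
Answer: 9268/9 ≈ 1029.8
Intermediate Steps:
n = -37/9 (n = -5 + (⅑)*8 = -5 + 8/9 = -37/9 ≈ -4.1111)
a(k) = -37*k²/9
2 - 10*a(5) = 2 - (-370)*5²/9 = 2 - (-370)*25/9 = 2 - 10*(-925/9) = 2 + 9250/9 = 9268/9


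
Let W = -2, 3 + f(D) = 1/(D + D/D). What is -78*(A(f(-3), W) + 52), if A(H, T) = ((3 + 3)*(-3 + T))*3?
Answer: 2964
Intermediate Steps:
f(D) = -3 + 1/(1 + D) (f(D) = -3 + 1/(D + D/D) = -3 + 1/(D + 1) = -3 + 1/(1 + D))
A(H, T) = -54 + 18*T (A(H, T) = (6*(-3 + T))*3 = (-18 + 6*T)*3 = -54 + 18*T)
-78*(A(f(-3), W) + 52) = -78*((-54 + 18*(-2)) + 52) = -78*((-54 - 36) + 52) = -78*(-90 + 52) = -78*(-38) = 2964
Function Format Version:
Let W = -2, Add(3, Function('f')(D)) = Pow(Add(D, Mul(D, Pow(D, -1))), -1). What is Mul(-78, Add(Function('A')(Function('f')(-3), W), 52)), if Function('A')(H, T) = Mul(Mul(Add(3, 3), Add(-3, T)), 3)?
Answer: 2964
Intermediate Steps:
Function('f')(D) = Add(-3, Pow(Add(1, D), -1)) (Function('f')(D) = Add(-3, Pow(Add(D, Mul(D, Pow(D, -1))), -1)) = Add(-3, Pow(Add(D, 1), -1)) = Add(-3, Pow(Add(1, D), -1)))
Function('A')(H, T) = Add(-54, Mul(18, T)) (Function('A')(H, T) = Mul(Mul(6, Add(-3, T)), 3) = Mul(Add(-18, Mul(6, T)), 3) = Add(-54, Mul(18, T)))
Mul(-78, Add(Function('A')(Function('f')(-3), W), 52)) = Mul(-78, Add(Add(-54, Mul(18, -2)), 52)) = Mul(-78, Add(Add(-54, -36), 52)) = Mul(-78, Add(-90, 52)) = Mul(-78, -38) = 2964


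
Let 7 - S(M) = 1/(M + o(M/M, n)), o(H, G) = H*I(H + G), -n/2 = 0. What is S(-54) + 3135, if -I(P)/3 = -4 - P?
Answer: 122539/39 ≈ 3142.0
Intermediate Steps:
n = 0 (n = -2*0 = 0)
I(P) = 12 + 3*P (I(P) = -3*(-4 - P) = 12 + 3*P)
o(H, G) = H*(12 + 3*G + 3*H) (o(H, G) = H*(12 + 3*(H + G)) = H*(12 + 3*(G + H)) = H*(12 + (3*G + 3*H)) = H*(12 + 3*G + 3*H))
S(M) = 7 - 1/(15 + M) (S(M) = 7 - 1/(M + 3*(M/M)*(4 + 0 + M/M)) = 7 - 1/(M + 3*1*(4 + 0 + 1)) = 7 - 1/(M + 3*1*5) = 7 - 1/(M + 15) = 7 - 1/(15 + M))
S(-54) + 3135 = (104 + 7*(-54))/(15 - 54) + 3135 = (104 - 378)/(-39) + 3135 = -1/39*(-274) + 3135 = 274/39 + 3135 = 122539/39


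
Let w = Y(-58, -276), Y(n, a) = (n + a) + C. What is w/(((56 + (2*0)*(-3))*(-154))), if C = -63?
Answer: 397/8624 ≈ 0.046034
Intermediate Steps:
Y(n, a) = -63 + a + n (Y(n, a) = (n + a) - 63 = (a + n) - 63 = -63 + a + n)
w = -397 (w = -63 - 276 - 58 = -397)
w/(((56 + (2*0)*(-3))*(-154))) = -397*(-1/(154*(56 + (2*0)*(-3)))) = -397*(-1/(154*(56 + 0*(-3)))) = -397*(-1/(154*(56 + 0))) = -397/(56*(-154)) = -397/(-8624) = -397*(-1/8624) = 397/8624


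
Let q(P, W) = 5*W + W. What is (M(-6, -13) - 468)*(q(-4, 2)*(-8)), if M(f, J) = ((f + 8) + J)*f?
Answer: 38592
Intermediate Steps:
q(P, W) = 6*W
M(f, J) = f*(8 + J + f) (M(f, J) = ((8 + f) + J)*f = (8 + J + f)*f = f*(8 + J + f))
(M(-6, -13) - 468)*(q(-4, 2)*(-8)) = (-6*(8 - 13 - 6) - 468)*((6*2)*(-8)) = (-6*(-11) - 468)*(12*(-8)) = (66 - 468)*(-96) = -402*(-96) = 38592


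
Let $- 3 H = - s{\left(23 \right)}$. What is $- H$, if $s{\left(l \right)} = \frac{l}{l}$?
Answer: $- \frac{1}{3} \approx -0.33333$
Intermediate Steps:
$s{\left(l \right)} = 1$
$H = \frac{1}{3}$ ($H = - \frac{\left(-1\right) 1}{3} = \left(- \frac{1}{3}\right) \left(-1\right) = \frac{1}{3} \approx 0.33333$)
$- H = \left(-1\right) \frac{1}{3} = - \frac{1}{3}$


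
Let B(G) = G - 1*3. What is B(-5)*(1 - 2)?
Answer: 8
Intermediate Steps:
B(G) = -3 + G (B(G) = G - 3 = -3 + G)
B(-5)*(1 - 2) = (-3 - 5)*(1 - 2) = -8*(-1) = 8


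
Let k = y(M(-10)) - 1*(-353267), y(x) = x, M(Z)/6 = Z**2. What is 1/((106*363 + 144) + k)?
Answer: 1/392489 ≈ 2.5478e-6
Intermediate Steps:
M(Z) = 6*Z**2
k = 353867 (k = 6*(-10)**2 - 1*(-353267) = 6*100 + 353267 = 600 + 353267 = 353867)
1/((106*363 + 144) + k) = 1/((106*363 + 144) + 353867) = 1/((38478 + 144) + 353867) = 1/(38622 + 353867) = 1/392489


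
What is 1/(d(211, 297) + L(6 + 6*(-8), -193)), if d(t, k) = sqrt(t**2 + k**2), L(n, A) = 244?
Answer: -122/36597 + sqrt(132730)/73194 ≈ 0.0016439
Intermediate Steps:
d(t, k) = sqrt(k**2 + t**2)
1/(d(211, 297) + L(6 + 6*(-8), -193)) = 1/(sqrt(297**2 + 211**2) + 244) = 1/(sqrt(88209 + 44521) + 244) = 1/(sqrt(132730) + 244) = 1/(244 + sqrt(132730))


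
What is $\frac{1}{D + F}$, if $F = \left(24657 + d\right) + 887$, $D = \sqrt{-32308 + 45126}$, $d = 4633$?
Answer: $\frac{30177}{910638511} - \frac{\sqrt{12818}}{910638511} \approx 3.3014 \cdot 10^{-5}$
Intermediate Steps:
$D = \sqrt{12818} \approx 113.22$
$F = 30177$ ($F = \left(24657 + 4633\right) + 887 = 29290 + 887 = 30177$)
$\frac{1}{D + F} = \frac{1}{\sqrt{12818} + 30177} = \frac{1}{30177 + \sqrt{12818}}$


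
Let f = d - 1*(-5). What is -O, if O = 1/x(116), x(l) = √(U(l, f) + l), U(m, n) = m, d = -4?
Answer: -√58/116 ≈ -0.065653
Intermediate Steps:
f = 1 (f = -4 - 1*(-5) = -4 + 5 = 1)
x(l) = √2*√l (x(l) = √(l + l) = √(2*l) = √2*√l)
O = √58/116 (O = 1/(√2*√116) = 1/(√2*(2*√29)) = 1/(2*√58) = √58/116 ≈ 0.065653)
-O = -√58/116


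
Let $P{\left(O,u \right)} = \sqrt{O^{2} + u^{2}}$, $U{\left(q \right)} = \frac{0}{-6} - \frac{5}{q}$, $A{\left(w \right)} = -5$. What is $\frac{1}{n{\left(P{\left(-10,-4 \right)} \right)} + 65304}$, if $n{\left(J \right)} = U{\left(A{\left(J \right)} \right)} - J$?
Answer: $\frac{65305}{4264742909} + \frac{2 \sqrt{29}}{4264742909} \approx 1.5315 \cdot 10^{-5}$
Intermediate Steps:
$U{\left(q \right)} = - \frac{5}{q}$ ($U{\left(q \right)} = 0 \left(- \frac{1}{6}\right) - \frac{5}{q} = 0 - \frac{5}{q} = - \frac{5}{q}$)
$n{\left(J \right)} = 1 - J$ ($n{\left(J \right)} = - \frac{5}{-5} - J = \left(-5\right) \left(- \frac{1}{5}\right) - J = 1 - J$)
$\frac{1}{n{\left(P{\left(-10,-4 \right)} \right)} + 65304} = \frac{1}{\left(1 - \sqrt{\left(-10\right)^{2} + \left(-4\right)^{2}}\right) + 65304} = \frac{1}{\left(1 - \sqrt{100 + 16}\right) + 65304} = \frac{1}{\left(1 - \sqrt{116}\right) + 65304} = \frac{1}{\left(1 - 2 \sqrt{29}\right) + 65304} = \frac{1}{65305 - 2 \sqrt{29}}$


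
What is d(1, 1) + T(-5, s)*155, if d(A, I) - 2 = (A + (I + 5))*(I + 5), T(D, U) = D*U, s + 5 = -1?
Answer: 4694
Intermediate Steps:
s = -6 (s = -5 - 1 = -6)
d(A, I) = 2 + (5 + I)*(5 + A + I) (d(A, I) = 2 + (A + (I + 5))*(I + 5) = 2 + (A + (5 + I))*(5 + I) = 2 + (5 + A + I)*(5 + I) = 2 + (5 + I)*(5 + A + I))
d(1, 1) + T(-5, s)*155 = (27 + 1² + 5*1 + 10*1 + 1*1) - 5*(-6)*155 = (27 + 1 + 5 + 10 + 1) + 30*155 = 44 + 4650 = 4694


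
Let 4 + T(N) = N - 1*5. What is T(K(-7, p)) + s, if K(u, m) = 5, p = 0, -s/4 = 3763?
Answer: -15056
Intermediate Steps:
s = -15052 (s = -4*3763 = -15052)
T(N) = -9 + N (T(N) = -4 + (N - 1*5) = -4 + (N - 5) = -4 + (-5 + N) = -9 + N)
T(K(-7, p)) + s = (-9 + 5) - 15052 = -4 - 15052 = -15056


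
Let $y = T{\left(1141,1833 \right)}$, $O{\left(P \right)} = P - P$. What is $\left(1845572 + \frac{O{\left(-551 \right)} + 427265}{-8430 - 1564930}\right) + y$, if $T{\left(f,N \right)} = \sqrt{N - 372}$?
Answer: $\frac{580749746931}{314672} + \sqrt{1461} \approx 1.8456 \cdot 10^{6}$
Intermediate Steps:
$O{\left(P \right)} = 0$
$T{\left(f,N \right)} = \sqrt{-372 + N}$
$y = \sqrt{1461}$ ($y = \sqrt{-372 + 1833} = \sqrt{1461} \approx 38.223$)
$\left(1845572 + \frac{O{\left(-551 \right)} + 427265}{-8430 - 1564930}\right) + y = \left(1845572 + \frac{0 + 427265}{-8430 - 1564930}\right) + \sqrt{1461} = \left(1845572 + \frac{427265}{-1573360}\right) + \sqrt{1461} = \left(1845572 + 427265 \left(- \frac{1}{1573360}\right)\right) + \sqrt{1461} = \left(1845572 - \frac{85453}{314672}\right) + \sqrt{1461} = \frac{580749746931}{314672} + \sqrt{1461}$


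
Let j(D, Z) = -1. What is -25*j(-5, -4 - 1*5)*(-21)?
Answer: -525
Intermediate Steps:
-25*j(-5, -4 - 1*5)*(-21) = -25*(-1)*(-21) = 25*(-21) = -525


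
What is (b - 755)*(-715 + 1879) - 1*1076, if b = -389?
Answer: -1332692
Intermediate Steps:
(b - 755)*(-715 + 1879) - 1*1076 = (-389 - 755)*(-715 + 1879) - 1*1076 = -1144*1164 - 1076 = -1331616 - 1076 = -1332692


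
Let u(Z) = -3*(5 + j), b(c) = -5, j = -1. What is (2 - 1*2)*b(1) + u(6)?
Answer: -12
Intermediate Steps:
u(Z) = -12 (u(Z) = -3*(5 - 1) = -3*4 = -12)
(2 - 1*2)*b(1) + u(6) = (2 - 1*2)*(-5) - 12 = (2 - 2)*(-5) - 12 = 0*(-5) - 12 = 0 - 12 = -12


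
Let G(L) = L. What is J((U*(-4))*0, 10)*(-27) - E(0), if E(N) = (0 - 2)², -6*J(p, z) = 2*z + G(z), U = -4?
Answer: 131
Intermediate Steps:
J(p, z) = -z/2 (J(p, z) = -(2*z + z)/6 = -z/2)
E(N) = 4 (E(N) = (-2)² = 4)
J((U*(-4))*0, 10)*(-27) - E(0) = -½*10*(-27) - 1*4 = -5*(-27) - 4 = 135 - 4 = 131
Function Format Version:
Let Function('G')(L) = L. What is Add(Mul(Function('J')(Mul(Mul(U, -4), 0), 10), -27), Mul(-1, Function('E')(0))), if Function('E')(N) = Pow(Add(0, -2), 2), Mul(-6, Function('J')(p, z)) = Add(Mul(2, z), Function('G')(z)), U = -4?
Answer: 131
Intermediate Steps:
Function('J')(p, z) = Mul(Rational(-1, 2), z) (Function('J')(p, z) = Mul(Rational(-1, 6), Add(Mul(2, z), z)) = Mul(Rational(-1, 6), Mul(3, z)) = Mul(Rational(-1, 2), z))
Function('E')(N) = 4 (Function('E')(N) = Pow(-2, 2) = 4)
Add(Mul(Function('J')(Mul(Mul(U, -4), 0), 10), -27), Mul(-1, Function('E')(0))) = Add(Mul(Mul(Rational(-1, 2), 10), -27), Mul(-1, 4)) = Add(Mul(-5, -27), -4) = Add(135, -4) = 131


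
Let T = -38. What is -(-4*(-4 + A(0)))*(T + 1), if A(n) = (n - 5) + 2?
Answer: 1036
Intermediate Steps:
A(n) = -3 + n (A(n) = (-5 + n) + 2 = -3 + n)
-(-4*(-4 + A(0)))*(T + 1) = -(-4*(-4 + (-3 + 0)))*(-38 + 1) = -(-4*(-4 - 3))*(-37) = -(-4*(-7))*(-37) = -28*(-37) = -1*(-1036) = 1036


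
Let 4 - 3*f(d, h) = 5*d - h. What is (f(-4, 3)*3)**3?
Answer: 19683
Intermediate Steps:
f(d, h) = 4/3 - 5*d/3 + h/3 (f(d, h) = 4/3 - (5*d - h)/3 = 4/3 - (-h + 5*d)/3 = 4/3 + (-5*d/3 + h/3) = 4/3 - 5*d/3 + h/3)
(f(-4, 3)*3)**3 = ((4/3 - 5/3*(-4) + (1/3)*3)*3)**3 = ((4/3 + 20/3 + 1)*3)**3 = (9*3)**3 = 27**3 = 19683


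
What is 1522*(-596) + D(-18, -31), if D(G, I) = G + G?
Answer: -907148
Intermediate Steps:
D(G, I) = 2*G
1522*(-596) + D(-18, -31) = 1522*(-596) + 2*(-18) = -907112 - 36 = -907148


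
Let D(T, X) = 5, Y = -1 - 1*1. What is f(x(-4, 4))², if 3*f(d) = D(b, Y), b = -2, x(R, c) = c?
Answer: 25/9 ≈ 2.7778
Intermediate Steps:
Y = -2 (Y = -1 - 1 = -2)
f(d) = 5/3 (f(d) = (⅓)*5 = 5/3)
f(x(-4, 4))² = (5/3)² = 25/9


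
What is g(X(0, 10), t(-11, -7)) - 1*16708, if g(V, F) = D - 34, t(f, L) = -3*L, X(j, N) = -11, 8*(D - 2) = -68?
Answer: -33497/2 ≈ -16749.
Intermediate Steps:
D = -13/2 (D = 2 + (⅛)*(-68) = 2 - 17/2 = -13/2 ≈ -6.5000)
g(V, F) = -81/2 (g(V, F) = -13/2 - 34 = -81/2)
g(X(0, 10), t(-11, -7)) - 1*16708 = -81/2 - 1*16708 = -81/2 - 16708 = -33497/2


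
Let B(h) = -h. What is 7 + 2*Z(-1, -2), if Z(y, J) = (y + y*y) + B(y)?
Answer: 9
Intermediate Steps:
Z(y, J) = y² (Z(y, J) = (y + y*y) - y = (y + y²) - y = y²)
7 + 2*Z(-1, -2) = 7 + 2*(-1)² = 7 + 2*1 = 7 + 2 = 9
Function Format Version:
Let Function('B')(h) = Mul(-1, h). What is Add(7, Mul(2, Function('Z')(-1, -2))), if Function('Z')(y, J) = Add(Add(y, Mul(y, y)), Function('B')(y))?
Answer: 9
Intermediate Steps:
Function('Z')(y, J) = Pow(y, 2) (Function('Z')(y, J) = Add(Add(y, Mul(y, y)), Mul(-1, y)) = Add(Add(y, Pow(y, 2)), Mul(-1, y)) = Pow(y, 2))
Add(7, Mul(2, Function('Z')(-1, -2))) = Add(7, Mul(2, Pow(-1, 2))) = Add(7, Mul(2, 1)) = Add(7, 2) = 9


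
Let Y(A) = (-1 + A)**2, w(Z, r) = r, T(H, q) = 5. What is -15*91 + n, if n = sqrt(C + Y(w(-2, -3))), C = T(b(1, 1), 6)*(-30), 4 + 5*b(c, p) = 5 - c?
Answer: -1365 + I*sqrt(134) ≈ -1365.0 + 11.576*I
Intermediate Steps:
b(c, p) = 1/5 - c/5 (b(c, p) = -4/5 + (5 - c)/5 = -4/5 + (1 - c/5) = 1/5 - c/5)
C = -150 (C = 5*(-30) = -150)
n = I*sqrt(134) (n = sqrt(-150 + (-1 - 3)**2) = sqrt(-150 + (-4)**2) = sqrt(-150 + 16) = sqrt(-134) = I*sqrt(134) ≈ 11.576*I)
-15*91 + n = -15*91 + I*sqrt(134) = -1365 + I*sqrt(134)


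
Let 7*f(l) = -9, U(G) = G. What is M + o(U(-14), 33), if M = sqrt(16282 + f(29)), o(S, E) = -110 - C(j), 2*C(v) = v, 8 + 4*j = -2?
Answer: -435/4 + sqrt(797755)/7 ≈ 18.846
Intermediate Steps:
j = -5/2 (j = -2 + (1/4)*(-2) = -2 - 1/2 = -5/2 ≈ -2.5000)
C(v) = v/2
f(l) = -9/7 (f(l) = (1/7)*(-9) = -9/7)
o(S, E) = -435/4 (o(S, E) = -110 - (-5)/(2*2) = -110 - 1*(-5/4) = -110 + 5/4 = -435/4)
M = sqrt(797755)/7 (M = sqrt(16282 - 9/7) = sqrt(113965/7) = sqrt(797755)/7 ≈ 127.60)
M + o(U(-14), 33) = sqrt(797755)/7 - 435/4 = -435/4 + sqrt(797755)/7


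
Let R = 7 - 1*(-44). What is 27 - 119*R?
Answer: -6042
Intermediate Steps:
R = 51 (R = 7 + 44 = 51)
27 - 119*R = 27 - 119*51 = 27 - 6069 = -6042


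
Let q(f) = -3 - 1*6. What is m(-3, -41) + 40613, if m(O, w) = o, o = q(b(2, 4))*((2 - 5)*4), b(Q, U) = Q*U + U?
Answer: 40721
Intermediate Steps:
b(Q, U) = U + Q*U
q(f) = -9 (q(f) = -3 - 6 = -9)
o = 108 (o = -9*(2 - 5)*4 = -(-27)*4 = -9*(-12) = 108)
m(O, w) = 108
m(-3, -41) + 40613 = 108 + 40613 = 40721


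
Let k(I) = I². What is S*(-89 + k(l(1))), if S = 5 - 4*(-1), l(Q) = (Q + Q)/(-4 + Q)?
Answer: -797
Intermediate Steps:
l(Q) = 2*Q/(-4 + Q) (l(Q) = (2*Q)/(-4 + Q) = 2*Q/(-4 + Q))
S = 9 (S = 5 + 4 = 9)
S*(-89 + k(l(1))) = 9*(-89 + (2*1/(-4 + 1))²) = 9*(-89 + (2*1/(-3))²) = 9*(-89 + (2*1*(-⅓))²) = 9*(-89 + (-⅔)²) = 9*(-89 + 4/9) = 9*(-797/9) = -797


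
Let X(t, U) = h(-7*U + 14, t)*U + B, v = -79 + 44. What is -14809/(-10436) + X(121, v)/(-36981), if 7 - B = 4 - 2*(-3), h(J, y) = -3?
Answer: 182195719/128644572 ≈ 1.4163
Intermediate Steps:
B = -3 (B = 7 - (4 - 2*(-3)) = 7 - (4 + 6) = 7 - 1*10 = 7 - 10 = -3)
v = -35
X(t, U) = -3 - 3*U (X(t, U) = -3*U - 3 = -3 - 3*U)
-14809/(-10436) + X(121, v)/(-36981) = -14809/(-10436) + (-3 - 3*(-35))/(-36981) = -14809*(-1/10436) + (-3 + 105)*(-1/36981) = 14809/10436 + 102*(-1/36981) = 14809/10436 - 34/12327 = 182195719/128644572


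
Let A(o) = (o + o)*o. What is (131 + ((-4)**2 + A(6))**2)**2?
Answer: 62015625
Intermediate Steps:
A(o) = 2*o**2 (A(o) = (2*o)*o = 2*o**2)
(131 + ((-4)**2 + A(6))**2)**2 = (131 + ((-4)**2 + 2*6**2)**2)**2 = (131 + (16 + 2*36)**2)**2 = (131 + (16 + 72)**2)**2 = (131 + 88**2)**2 = (131 + 7744)**2 = 7875**2 = 62015625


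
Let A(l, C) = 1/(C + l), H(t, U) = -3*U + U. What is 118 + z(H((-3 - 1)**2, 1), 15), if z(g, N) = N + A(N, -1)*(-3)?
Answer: 1859/14 ≈ 132.79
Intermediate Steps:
H(t, U) = -2*U
z(g, N) = N - 3/(-1 + N)
118 + z(H((-3 - 1)**2, 1), 15) = 118 + (-3 + 15*(-1 + 15))/(-1 + 15) = 118 + (-3 + 15*14)/14 = 118 + (-3 + 210)/14 = 118 + (1/14)*207 = 118 + 207/14 = 1859/14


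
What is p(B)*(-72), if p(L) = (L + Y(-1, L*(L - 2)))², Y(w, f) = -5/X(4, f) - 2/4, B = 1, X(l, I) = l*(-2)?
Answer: -729/8 ≈ -91.125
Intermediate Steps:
X(l, I) = -2*l
Y(w, f) = ⅛ (Y(w, f) = -5/((-2*4)) - 2/4 = -5/(-8) - 2*¼ = -5*(-⅛) - ½ = 5/8 - ½ = ⅛)
p(L) = (⅛ + L)² (p(L) = (L + ⅛)² = (⅛ + L)²)
p(B)*(-72) = ((1 + 8*1)²/64)*(-72) = ((1 + 8)²/64)*(-72) = ((1/64)*9²)*(-72) = ((1/64)*81)*(-72) = (81/64)*(-72) = -729/8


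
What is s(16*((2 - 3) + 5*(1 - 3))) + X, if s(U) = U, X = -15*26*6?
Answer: -2516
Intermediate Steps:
X = -2340 (X = -390*6 = -2340)
s(16*((2 - 3) + 5*(1 - 3))) + X = 16*((2 - 3) + 5*(1 - 3)) - 2340 = 16*(-1 + 5*(-2)) - 2340 = 16*(-1 - 10) - 2340 = 16*(-11) - 2340 = -176 - 2340 = -2516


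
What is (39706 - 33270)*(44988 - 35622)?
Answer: 60279576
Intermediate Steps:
(39706 - 33270)*(44988 - 35622) = 6436*9366 = 60279576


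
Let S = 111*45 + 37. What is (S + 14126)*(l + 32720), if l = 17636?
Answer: 964720248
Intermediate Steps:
S = 5032 (S = 4995 + 37 = 5032)
(S + 14126)*(l + 32720) = (5032 + 14126)*(17636 + 32720) = 19158*50356 = 964720248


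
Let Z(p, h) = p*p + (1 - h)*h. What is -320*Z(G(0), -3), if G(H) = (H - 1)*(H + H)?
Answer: 3840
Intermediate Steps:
G(H) = 2*H*(-1 + H) (G(H) = (-1 + H)*(2*H) = 2*H*(-1 + H))
Z(p, h) = p² + h*(1 - h)
-320*Z(G(0), -3) = -320*(-3 + (2*0*(-1 + 0))² - 1*(-3)²) = -320*(-3 + (2*0*(-1))² - 1*9) = -320*(-3 + 0² - 9) = -320*(-3 + 0 - 9) = -320*(-12) = 3840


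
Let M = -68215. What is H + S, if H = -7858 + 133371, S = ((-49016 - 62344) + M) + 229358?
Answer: 175296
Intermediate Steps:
S = 49783 (S = ((-49016 - 62344) - 68215) + 229358 = (-111360 - 68215) + 229358 = -179575 + 229358 = 49783)
H = 125513
H + S = 125513 + 49783 = 175296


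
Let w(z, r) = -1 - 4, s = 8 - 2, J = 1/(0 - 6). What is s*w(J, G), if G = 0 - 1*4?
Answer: -30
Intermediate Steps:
J = -⅙ (J = 1/(-6) = -⅙ ≈ -0.16667)
G = -4 (G = 0 - 4 = -4)
s = 6
w(z, r) = -5
s*w(J, G) = 6*(-5) = -30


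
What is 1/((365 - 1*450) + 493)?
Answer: 1/408 ≈ 0.0024510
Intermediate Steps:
1/((365 - 1*450) + 493) = 1/((365 - 450) + 493) = 1/(-85 + 493) = 1/408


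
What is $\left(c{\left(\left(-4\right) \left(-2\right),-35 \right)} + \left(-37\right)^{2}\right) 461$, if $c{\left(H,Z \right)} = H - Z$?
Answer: $650932$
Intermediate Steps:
$\left(c{\left(\left(-4\right) \left(-2\right),-35 \right)} + \left(-37\right)^{2}\right) 461 = \left(\left(\left(-4\right) \left(-2\right) - -35\right) + \left(-37\right)^{2}\right) 461 = \left(\left(8 + 35\right) + 1369\right) 461 = \left(43 + 1369\right) 461 = 1412 \cdot 461 = 650932$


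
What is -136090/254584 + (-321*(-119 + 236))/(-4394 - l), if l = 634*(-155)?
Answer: -232677043/248951329 ≈ -0.93463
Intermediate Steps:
l = -98270
-136090/254584 + (-321*(-119 + 236))/(-4394 - l) = -136090/254584 + (-321*(-119 + 236))/(-4394 - 1*(-98270)) = -136090*1/254584 + (-321*117)/(-4394 + 98270) = -68045/127292 - 37557/93876 = -68045/127292 - 37557*1/93876 = -68045/127292 - 12519/31292 = -232677043/248951329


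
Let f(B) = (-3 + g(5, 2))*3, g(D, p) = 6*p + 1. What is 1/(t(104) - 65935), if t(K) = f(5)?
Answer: -1/65905 ≈ -1.5173e-5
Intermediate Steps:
g(D, p) = 1 + 6*p
f(B) = 30 (f(B) = (-3 + (1 + 6*2))*3 = (-3 + (1 + 12))*3 = (-3 + 13)*3 = 10*3 = 30)
t(K) = 30
1/(t(104) - 65935) = 1/(30 - 65935) = 1/(-65905) = -1/65905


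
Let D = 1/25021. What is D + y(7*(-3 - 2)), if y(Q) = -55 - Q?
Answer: -500419/25021 ≈ -20.000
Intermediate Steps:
D = 1/25021 ≈ 3.9966e-5
D + y(7*(-3 - 2)) = 1/25021 + (-55 - 7*(-3 - 2)) = 1/25021 + (-55 - 7*(-5)) = 1/25021 + (-55 - 1*(-35)) = 1/25021 + (-55 + 35) = 1/25021 - 20 = -500419/25021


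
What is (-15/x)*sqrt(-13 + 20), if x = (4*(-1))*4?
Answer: 15*sqrt(7)/16 ≈ 2.4804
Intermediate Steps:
x = -16 (x = -4*4 = -16)
(-15/x)*sqrt(-13 + 20) = (-15/(-16))*sqrt(-13 + 20) = (-15*(-1/16))*sqrt(7) = 15*sqrt(7)/16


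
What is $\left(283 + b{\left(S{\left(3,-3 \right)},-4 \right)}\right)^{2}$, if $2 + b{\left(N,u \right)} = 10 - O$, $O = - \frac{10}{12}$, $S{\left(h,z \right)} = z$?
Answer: $\frac{3066001}{36} \approx 85167.0$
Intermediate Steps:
$O = - \frac{5}{6}$ ($O = \left(-10\right) \frac{1}{12} = - \frac{5}{6} \approx -0.83333$)
$b{\left(N,u \right)} = \frac{53}{6}$ ($b{\left(N,u \right)} = -2 + \left(10 - - \frac{5}{6}\right) = -2 + \left(10 + \frac{5}{6}\right) = -2 + \frac{65}{6} = \frac{53}{6}$)
$\left(283 + b{\left(S{\left(3,-3 \right)},-4 \right)}\right)^{2} = \left(283 + \frac{53}{6}\right)^{2} = \left(\frac{1751}{6}\right)^{2} = \frac{3066001}{36}$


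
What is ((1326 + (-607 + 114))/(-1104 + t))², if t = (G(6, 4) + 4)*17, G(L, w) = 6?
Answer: 693889/872356 ≈ 0.79542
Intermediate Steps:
t = 170 (t = (6 + 4)*17 = 10*17 = 170)
((1326 + (-607 + 114))/(-1104 + t))² = ((1326 + (-607 + 114))/(-1104 + 170))² = ((1326 - 493)/(-934))² = (833*(-1/934))² = (-833/934)² = 693889/872356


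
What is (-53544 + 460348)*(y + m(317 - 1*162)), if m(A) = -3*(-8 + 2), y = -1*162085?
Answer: -65929503868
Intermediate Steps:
y = -162085
m(A) = 18 (m(A) = -3*(-6) = 18)
(-53544 + 460348)*(y + m(317 - 1*162)) = (-53544 + 460348)*(-162085 + 18) = 406804*(-162067) = -65929503868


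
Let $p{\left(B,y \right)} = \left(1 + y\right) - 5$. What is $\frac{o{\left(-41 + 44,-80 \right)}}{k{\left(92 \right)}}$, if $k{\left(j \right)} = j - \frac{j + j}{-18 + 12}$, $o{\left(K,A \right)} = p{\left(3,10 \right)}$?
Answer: $\frac{9}{184} \approx 0.048913$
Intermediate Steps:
$p{\left(B,y \right)} = -4 + y$
$o{\left(K,A \right)} = 6$ ($o{\left(K,A \right)} = -4 + 10 = 6$)
$k{\left(j \right)} = \frac{4 j}{3}$ ($k{\left(j \right)} = j - \frac{2 j}{-6} = j - 2 j \left(- \frac{1}{6}\right) = j - - \frac{j}{3} = j + \frac{j}{3} = \frac{4 j}{3}$)
$\frac{o{\left(-41 + 44,-80 \right)}}{k{\left(92 \right)}} = \frac{6}{\frac{4}{3} \cdot 92} = \frac{6}{\frac{368}{3}} = 6 \cdot \frac{3}{368} = \frac{9}{184}$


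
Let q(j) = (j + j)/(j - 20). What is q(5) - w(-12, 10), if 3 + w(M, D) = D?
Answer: -23/3 ≈ -7.6667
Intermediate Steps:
q(j) = 2*j/(-20 + j) (q(j) = (2*j)/(-20 + j) = 2*j/(-20 + j))
w(M, D) = -3 + D
q(5) - w(-12, 10) = 2*5/(-20 + 5) - (-3 + 10) = 2*5/(-15) - 1*7 = 2*5*(-1/15) - 7 = -⅔ - 7 = -23/3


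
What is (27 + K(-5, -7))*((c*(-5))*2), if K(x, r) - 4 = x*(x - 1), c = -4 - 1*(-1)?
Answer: 1830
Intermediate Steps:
c = -3 (c = -4 + 1 = -3)
K(x, r) = 4 + x*(-1 + x) (K(x, r) = 4 + x*(x - 1) = 4 + x*(-1 + x))
(27 + K(-5, -7))*((c*(-5))*2) = (27 + (4 + (-5)² - 1*(-5)))*(-3*(-5)*2) = (27 + (4 + 25 + 5))*(15*2) = (27 + 34)*30 = 61*30 = 1830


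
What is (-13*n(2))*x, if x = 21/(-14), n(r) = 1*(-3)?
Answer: -117/2 ≈ -58.500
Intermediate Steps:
n(r) = -3
x = -3/2 (x = 21*(-1/14) = -3/2 ≈ -1.5000)
(-13*n(2))*x = -13*(-3)*(-3/2) = 39*(-3/2) = -117/2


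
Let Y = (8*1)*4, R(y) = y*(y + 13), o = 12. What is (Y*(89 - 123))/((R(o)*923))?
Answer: -272/69225 ≈ -0.0039292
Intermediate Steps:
R(y) = y*(13 + y)
Y = 32 (Y = 8*4 = 32)
(Y*(89 - 123))/((R(o)*923)) = (32*(89 - 123))/(((12*(13 + 12))*923)) = (32*(-34))/(((12*25)*923)) = -1088/(300*923) = -1088/276900 = -1088*1/276900 = -272/69225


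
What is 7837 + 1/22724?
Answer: 178087989/22724 ≈ 7837.0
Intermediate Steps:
7837 + 1/22724 = 178087989/22724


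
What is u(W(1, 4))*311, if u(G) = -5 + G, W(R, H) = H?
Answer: -311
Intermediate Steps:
u(W(1, 4))*311 = (-5 + 4)*311 = -1*311 = -311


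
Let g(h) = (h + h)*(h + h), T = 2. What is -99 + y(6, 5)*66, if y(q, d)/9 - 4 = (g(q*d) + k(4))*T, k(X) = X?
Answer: 4283829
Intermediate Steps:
g(h) = 4*h² (g(h) = (2*h)*(2*h) = 4*h²)
y(q, d) = 108 + 72*d²*q² (y(q, d) = 36 + 9*((4*(q*d)² + 4)*2) = 36 + 9*((4*(d*q)² + 4)*2) = 36 + 9*((4*(d²*q²) + 4)*2) = 36 + 9*((4*d²*q² + 4)*2) = 36 + 9*((4 + 4*d²*q²)*2) = 36 + 9*(8 + 8*d²*q²) = 36 + (72 + 72*d²*q²) = 108 + 72*d²*q²)
-99 + y(6, 5)*66 = -99 + (108 + 72*5²*6²)*66 = -99 + (108 + 72*25*36)*66 = -99 + (108 + 64800)*66 = -99 + 64908*66 = -99 + 4283928 = 4283829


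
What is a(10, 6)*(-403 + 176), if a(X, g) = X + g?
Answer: -3632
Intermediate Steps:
a(10, 6)*(-403 + 176) = (10 + 6)*(-403 + 176) = 16*(-227) = -3632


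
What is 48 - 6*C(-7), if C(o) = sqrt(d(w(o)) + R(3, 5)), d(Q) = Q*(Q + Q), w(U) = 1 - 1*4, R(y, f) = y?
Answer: 48 - 6*sqrt(21) ≈ 20.505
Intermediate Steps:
w(U) = -3 (w(U) = 1 - 4 = -3)
d(Q) = 2*Q**2 (d(Q) = Q*(2*Q) = 2*Q**2)
C(o) = sqrt(21) (C(o) = sqrt(2*(-3)**2 + 3) = sqrt(2*9 + 3) = sqrt(18 + 3) = sqrt(21))
48 - 6*C(-7) = 48 - 6*sqrt(21)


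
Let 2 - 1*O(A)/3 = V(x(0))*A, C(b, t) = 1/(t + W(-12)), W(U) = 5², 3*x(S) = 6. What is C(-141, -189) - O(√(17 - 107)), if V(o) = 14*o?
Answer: -985/164 + 252*I*√10 ≈ -6.0061 + 796.89*I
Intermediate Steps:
x(S) = 2 (x(S) = (⅓)*6 = 2)
W(U) = 25
C(b, t) = 1/(25 + t) (C(b, t) = 1/(t + 25) = 1/(25 + t))
O(A) = 6 - 84*A (O(A) = 6 - 3*14*2*A = 6 - 84*A)
C(-141, -189) - O(√(17 - 107)) = 1/(25 - 189) - (6 - 84*√(17 - 107)) = 1/(-164) - (6 - 252*I*√10) = -1/164 - (6 - 252*I*√10) = -1/164 + (-6 + 252*I*√10) = -985/164 + 252*I*√10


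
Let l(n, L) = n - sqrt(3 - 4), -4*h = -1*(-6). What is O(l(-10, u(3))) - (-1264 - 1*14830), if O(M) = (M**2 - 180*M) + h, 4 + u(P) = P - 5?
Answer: 35983/2 + 200*I ≈ 17992.0 + 200.0*I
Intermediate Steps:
h = -3/2 (h = -(-1)*(-6)/4 = -1/4*6 = -3/2 ≈ -1.5000)
u(P) = -9 + P (u(P) = -4 + (P - 5) = -4 + (-5 + P) = -9 + P)
l(n, L) = n - I (l(n, L) = n - sqrt(-1) = n - I)
O(M) = -3/2 + M**2 - 180*M (O(M) = (M**2 - 180*M) - 3/2 = -3/2 + M**2 - 180*M)
O(l(-10, u(3))) - (-1264 - 1*14830) = (-3/2 + (-10 - I)**2 - 180*(-10 - I)) - (-1264 - 1*14830) = (-3/2 + (-10 - I)**2 + (1800 + 180*I)) - (-1264 - 14830) = (3597/2 + (-10 - I)**2 + 180*I) - 1*(-16094) = (3597/2 + (-10 - I)**2 + 180*I) + 16094 = 35785/2 + (-10 - I)**2 + 180*I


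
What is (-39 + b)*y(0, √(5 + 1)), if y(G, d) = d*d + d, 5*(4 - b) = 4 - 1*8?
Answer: -1026/5 - 171*√6/5 ≈ -288.97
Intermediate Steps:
b = 24/5 (b = 4 - (4 - 1*8)/5 = 4 - (4 - 8)/5 = 4 - ⅕*(-4) = 4 + ⅘ = 24/5 ≈ 4.8000)
y(G, d) = d + d² (y(G, d) = d² + d = d + d²)
(-39 + b)*y(0, √(5 + 1)) = (-39 + 24/5)*(√(5 + 1)*(1 + √(5 + 1))) = -171*√6*(1 + √6)/5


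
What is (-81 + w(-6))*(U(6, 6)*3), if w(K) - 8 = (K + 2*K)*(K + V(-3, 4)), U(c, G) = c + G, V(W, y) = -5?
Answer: 4500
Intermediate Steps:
U(c, G) = G + c
w(K) = 8 + 3*K*(-5 + K) (w(K) = 8 + (K + 2*K)*(K - 5) = 8 + (3*K)*(-5 + K) = 8 + 3*K*(-5 + K))
(-81 + w(-6))*(U(6, 6)*3) = (-81 + (8 - 15*(-6) + 3*(-6)²))*((6 + 6)*3) = (-81 + (8 + 90 + 3*36))*(12*3) = (-81 + (8 + 90 + 108))*36 = (-81 + 206)*36 = 125*36 = 4500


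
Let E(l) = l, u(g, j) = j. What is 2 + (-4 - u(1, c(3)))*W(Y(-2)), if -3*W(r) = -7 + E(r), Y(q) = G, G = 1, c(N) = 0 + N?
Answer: -12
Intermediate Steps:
c(N) = N
Y(q) = 1
W(r) = 7/3 - r/3 (W(r) = -(-7 + r)/3 = 7/3 - r/3)
2 + (-4 - u(1, c(3)))*W(Y(-2)) = 2 + (-4 - 1*3)*(7/3 - 1/3*1) = 2 + (-4 - 3)*(7/3 - 1/3) = 2 - 7*2 = 2 - 14 = -12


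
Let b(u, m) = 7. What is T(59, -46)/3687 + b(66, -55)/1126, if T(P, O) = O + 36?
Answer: 14549/4151562 ≈ 0.0035045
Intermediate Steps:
T(P, O) = 36 + O
T(59, -46)/3687 + b(66, -55)/1126 = (36 - 46)/3687 + 7/1126 = -10*1/3687 + 7*(1/1126) = -10/3687 + 7/1126 = 14549/4151562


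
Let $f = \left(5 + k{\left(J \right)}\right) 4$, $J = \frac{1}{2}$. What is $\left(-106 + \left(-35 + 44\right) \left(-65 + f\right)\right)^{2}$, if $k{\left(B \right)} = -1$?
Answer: $299209$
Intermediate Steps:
$J = \frac{1}{2} \approx 0.5$
$f = 16$ ($f = \left(5 - 1\right) 4 = 4 \cdot 4 = 16$)
$\left(-106 + \left(-35 + 44\right) \left(-65 + f\right)\right)^{2} = \left(-106 + \left(-35 + 44\right) \left(-65 + 16\right)\right)^{2} = \left(-106 + 9 \left(-49\right)\right)^{2} = \left(-106 - 441\right)^{2} = \left(-547\right)^{2} = 299209$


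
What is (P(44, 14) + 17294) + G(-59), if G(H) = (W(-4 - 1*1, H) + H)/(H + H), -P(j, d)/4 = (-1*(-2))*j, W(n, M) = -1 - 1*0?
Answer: 999608/59 ≈ 16943.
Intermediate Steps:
W(n, M) = -1 (W(n, M) = -1 + 0 = -1)
P(j, d) = -8*j (P(j, d) = -4*(-1*(-2))*j = -8*j)
G(H) = (-1 + H)/(2*H) (G(H) = (-1 + H)/(H + H) = (-1 + H)/((2*H)) = (-1 + H)*(1/(2*H)) = (-1 + H)/(2*H))
(P(44, 14) + 17294) + G(-59) = (-8*44 + 17294) + (½)*(-1 - 59)/(-59) = (-352 + 17294) + (½)*(-1/59)*(-60) = 16942 + 30/59 = 999608/59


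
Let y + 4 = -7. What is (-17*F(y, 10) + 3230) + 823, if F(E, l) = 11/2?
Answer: 7919/2 ≈ 3959.5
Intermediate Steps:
y = -11 (y = -4 - 7 = -11)
F(E, l) = 11/2 (F(E, l) = 11*(1/2) = 11/2)
(-17*F(y, 10) + 3230) + 823 = (-17*11/2 + 3230) + 823 = (-187/2 + 3230) + 823 = 6273/2 + 823 = 7919/2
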